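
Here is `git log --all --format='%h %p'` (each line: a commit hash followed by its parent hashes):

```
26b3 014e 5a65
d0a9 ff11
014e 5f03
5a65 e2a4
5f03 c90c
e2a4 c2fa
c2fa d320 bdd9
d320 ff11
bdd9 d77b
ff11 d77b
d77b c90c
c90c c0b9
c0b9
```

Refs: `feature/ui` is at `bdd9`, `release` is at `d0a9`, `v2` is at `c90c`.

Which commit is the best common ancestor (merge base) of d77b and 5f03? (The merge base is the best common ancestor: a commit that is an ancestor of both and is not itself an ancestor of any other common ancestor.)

c90c

Ancestors of d77b: {c0b9, c90c, d77b}.
Ancestors of 5f03: {5f03, c0b9, c90c}.
Common ancestors: {c0b9, c90c}.
Among these, c90c is not an ancestor of any other common ancestor — it is the merge base.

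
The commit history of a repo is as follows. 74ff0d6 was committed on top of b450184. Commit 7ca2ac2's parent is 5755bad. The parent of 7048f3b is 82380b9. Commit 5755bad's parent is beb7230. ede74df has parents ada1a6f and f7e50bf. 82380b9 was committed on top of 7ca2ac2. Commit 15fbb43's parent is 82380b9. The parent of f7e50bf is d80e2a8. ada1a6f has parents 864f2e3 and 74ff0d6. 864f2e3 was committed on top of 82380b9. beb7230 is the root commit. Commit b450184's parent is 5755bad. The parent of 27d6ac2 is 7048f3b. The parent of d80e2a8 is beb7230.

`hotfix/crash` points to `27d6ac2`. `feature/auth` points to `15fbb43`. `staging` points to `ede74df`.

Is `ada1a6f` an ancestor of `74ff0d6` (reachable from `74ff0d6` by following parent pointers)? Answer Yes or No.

No

Ancestors of 74ff0d6: {5755bad, 74ff0d6, b450184, beb7230}.
ada1a6f is not in that set, so it is not an ancestor of 74ff0d6.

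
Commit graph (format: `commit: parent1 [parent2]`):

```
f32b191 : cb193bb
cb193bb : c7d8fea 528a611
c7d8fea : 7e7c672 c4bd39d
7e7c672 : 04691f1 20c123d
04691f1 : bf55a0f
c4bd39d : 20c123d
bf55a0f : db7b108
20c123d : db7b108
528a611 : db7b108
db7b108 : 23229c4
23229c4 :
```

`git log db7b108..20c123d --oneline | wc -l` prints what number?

Reachable from 20c123d: {20c123d, 23229c4, db7b108}.
Reachable from db7b108: {23229c4, db7b108}.
In 20c123d's history but not db7b108's: {20c123d} — 1 commit.

1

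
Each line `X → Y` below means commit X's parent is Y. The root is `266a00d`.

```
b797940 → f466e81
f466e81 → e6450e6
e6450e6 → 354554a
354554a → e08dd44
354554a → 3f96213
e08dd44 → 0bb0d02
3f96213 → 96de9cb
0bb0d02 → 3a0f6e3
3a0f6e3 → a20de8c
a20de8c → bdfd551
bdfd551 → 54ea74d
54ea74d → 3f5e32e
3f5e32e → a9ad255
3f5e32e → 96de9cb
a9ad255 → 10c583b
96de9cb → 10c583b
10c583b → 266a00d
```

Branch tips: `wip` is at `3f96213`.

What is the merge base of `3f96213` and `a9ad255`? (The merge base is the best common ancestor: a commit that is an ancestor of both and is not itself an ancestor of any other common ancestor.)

10c583b

Ancestors of 3f96213: {10c583b, 266a00d, 3f96213, 96de9cb}.
Ancestors of a9ad255: {10c583b, 266a00d, a9ad255}.
Common ancestors: {10c583b, 266a00d}.
Among these, 10c583b is not an ancestor of any other common ancestor — it is the merge base.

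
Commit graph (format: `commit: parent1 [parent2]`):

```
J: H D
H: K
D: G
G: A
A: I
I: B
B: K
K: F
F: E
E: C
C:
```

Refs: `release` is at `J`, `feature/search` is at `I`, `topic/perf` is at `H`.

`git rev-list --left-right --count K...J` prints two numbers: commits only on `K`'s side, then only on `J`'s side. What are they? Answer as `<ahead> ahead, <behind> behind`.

Reachable from K: {C, E, F, K}.
Reachable from J: {A, B, C, D, E, F, G, H, I, J, K}.
Only in K's history (ahead): {} — 0.
Only in J's history (behind): {A, B, D, G, H, I, J} — 7.

0 ahead, 7 behind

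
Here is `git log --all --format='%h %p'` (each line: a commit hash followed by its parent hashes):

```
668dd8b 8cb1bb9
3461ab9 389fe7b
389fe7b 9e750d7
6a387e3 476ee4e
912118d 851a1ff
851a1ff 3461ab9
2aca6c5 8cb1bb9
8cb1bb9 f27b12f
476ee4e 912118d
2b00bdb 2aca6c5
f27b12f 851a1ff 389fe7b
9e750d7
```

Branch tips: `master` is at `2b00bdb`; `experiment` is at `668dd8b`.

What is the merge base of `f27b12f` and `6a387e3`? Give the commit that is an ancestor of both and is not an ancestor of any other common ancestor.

Ancestors of f27b12f: {3461ab9, 389fe7b, 851a1ff, 9e750d7, f27b12f}.
Ancestors of 6a387e3: {3461ab9, 389fe7b, 476ee4e, 6a387e3, 851a1ff, 912118d, 9e750d7}.
Common ancestors: {3461ab9, 389fe7b, 851a1ff, 9e750d7}.
Among these, 851a1ff is not an ancestor of any other common ancestor — it is the merge base.

851a1ff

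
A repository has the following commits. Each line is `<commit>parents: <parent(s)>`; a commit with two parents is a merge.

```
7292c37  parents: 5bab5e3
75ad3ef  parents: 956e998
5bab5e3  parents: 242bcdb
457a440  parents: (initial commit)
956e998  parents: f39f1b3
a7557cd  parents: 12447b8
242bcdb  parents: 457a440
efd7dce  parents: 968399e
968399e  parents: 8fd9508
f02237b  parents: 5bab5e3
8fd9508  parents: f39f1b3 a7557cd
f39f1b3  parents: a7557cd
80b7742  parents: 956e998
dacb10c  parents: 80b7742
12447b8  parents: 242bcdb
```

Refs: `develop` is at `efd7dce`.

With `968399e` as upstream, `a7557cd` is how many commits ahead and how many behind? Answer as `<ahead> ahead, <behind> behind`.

Reachable from a7557cd: {12447b8, 242bcdb, 457a440, a7557cd}.
Reachable from 968399e: {12447b8, 242bcdb, 457a440, 8fd9508, 968399e, a7557cd, f39f1b3}.
Only in a7557cd's history (ahead): {} — 0.
Only in 968399e's history (behind): {8fd9508, 968399e, f39f1b3} — 3.

0 ahead, 3 behind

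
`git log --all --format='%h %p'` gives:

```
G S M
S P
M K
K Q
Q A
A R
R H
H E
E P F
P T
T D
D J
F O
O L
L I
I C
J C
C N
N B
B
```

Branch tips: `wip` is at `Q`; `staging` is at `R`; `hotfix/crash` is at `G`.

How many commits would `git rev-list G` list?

Walking parent pointers from G: reachable set = {A, B, C, D, E, F, G, H, I, J, K, L, M, N, O, P, Q, R, S, T}.
That is 20 commits.

20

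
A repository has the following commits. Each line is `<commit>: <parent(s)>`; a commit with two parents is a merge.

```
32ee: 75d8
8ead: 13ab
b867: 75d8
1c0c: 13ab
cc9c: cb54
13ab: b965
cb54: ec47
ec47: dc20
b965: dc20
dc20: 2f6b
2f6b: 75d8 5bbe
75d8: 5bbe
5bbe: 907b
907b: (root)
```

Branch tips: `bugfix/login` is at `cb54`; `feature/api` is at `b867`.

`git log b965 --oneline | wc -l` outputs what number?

6

Walking parent pointers from b965: reachable set = {2f6b, 5bbe, 75d8, 907b, b965, dc20}.
That is 6 commits.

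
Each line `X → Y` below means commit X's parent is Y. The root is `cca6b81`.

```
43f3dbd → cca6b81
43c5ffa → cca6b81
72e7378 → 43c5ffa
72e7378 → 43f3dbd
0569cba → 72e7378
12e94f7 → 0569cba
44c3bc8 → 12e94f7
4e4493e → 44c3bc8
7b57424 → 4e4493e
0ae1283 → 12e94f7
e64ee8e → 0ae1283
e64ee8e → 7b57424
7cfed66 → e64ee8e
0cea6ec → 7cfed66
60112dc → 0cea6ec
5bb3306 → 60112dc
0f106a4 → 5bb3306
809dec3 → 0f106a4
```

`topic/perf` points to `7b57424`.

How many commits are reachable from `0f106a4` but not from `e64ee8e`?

Reachable from 0f106a4: {0569cba, 0ae1283, 0cea6ec, 0f106a4, 12e94f7, 43c5ffa, 43f3dbd, 44c3bc8, 4e4493e, 5bb3306, 60112dc, 72e7378, 7b57424, 7cfed66, cca6b81, e64ee8e}.
Reachable from e64ee8e: {0569cba, 0ae1283, 12e94f7, 43c5ffa, 43f3dbd, 44c3bc8, 4e4493e, 72e7378, 7b57424, cca6b81, e64ee8e}.
In 0f106a4's history but not e64ee8e's: {0cea6ec, 0f106a4, 5bb3306, 60112dc, 7cfed66} — 5 commits.

5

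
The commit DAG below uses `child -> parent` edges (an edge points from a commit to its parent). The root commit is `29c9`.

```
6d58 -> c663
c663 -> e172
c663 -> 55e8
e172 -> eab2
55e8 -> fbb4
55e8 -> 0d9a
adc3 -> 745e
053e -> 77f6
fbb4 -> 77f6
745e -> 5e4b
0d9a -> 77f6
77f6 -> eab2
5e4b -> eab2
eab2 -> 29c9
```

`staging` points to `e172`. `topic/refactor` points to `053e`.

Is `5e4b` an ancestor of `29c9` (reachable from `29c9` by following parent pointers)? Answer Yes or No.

No

Ancestors of 29c9: {29c9}.
5e4b is not in that set, so it is not an ancestor of 29c9.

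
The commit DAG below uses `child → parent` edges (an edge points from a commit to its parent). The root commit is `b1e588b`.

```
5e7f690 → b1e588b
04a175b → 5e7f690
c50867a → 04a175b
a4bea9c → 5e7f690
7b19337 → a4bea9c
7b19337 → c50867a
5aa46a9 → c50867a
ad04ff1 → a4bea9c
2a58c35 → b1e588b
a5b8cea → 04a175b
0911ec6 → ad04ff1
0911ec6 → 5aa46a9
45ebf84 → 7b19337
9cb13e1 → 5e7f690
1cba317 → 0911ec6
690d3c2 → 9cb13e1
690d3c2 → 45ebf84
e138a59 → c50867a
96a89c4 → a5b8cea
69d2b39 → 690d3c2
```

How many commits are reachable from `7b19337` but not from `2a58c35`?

5

Reachable from 7b19337: {04a175b, 5e7f690, 7b19337, a4bea9c, b1e588b, c50867a}.
Reachable from 2a58c35: {2a58c35, b1e588b}.
In 7b19337's history but not 2a58c35's: {04a175b, 5e7f690, 7b19337, a4bea9c, c50867a} — 5 commits.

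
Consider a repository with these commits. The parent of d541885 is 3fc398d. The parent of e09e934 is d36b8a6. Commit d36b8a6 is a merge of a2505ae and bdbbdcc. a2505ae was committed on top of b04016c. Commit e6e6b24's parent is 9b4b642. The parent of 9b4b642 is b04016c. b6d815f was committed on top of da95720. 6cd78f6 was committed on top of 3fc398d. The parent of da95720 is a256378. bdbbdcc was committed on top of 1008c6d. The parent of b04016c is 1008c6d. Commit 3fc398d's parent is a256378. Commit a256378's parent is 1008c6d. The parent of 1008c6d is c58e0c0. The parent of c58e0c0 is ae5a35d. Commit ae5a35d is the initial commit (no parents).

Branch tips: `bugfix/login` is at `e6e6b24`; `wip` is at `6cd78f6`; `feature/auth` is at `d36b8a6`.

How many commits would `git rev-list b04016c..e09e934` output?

Reachable from e09e934: {1008c6d, a2505ae, ae5a35d, b04016c, bdbbdcc, c58e0c0, d36b8a6, e09e934}.
Reachable from b04016c: {1008c6d, ae5a35d, b04016c, c58e0c0}.
In e09e934's history but not b04016c's: {a2505ae, bdbbdcc, d36b8a6, e09e934} — 4 commits.

4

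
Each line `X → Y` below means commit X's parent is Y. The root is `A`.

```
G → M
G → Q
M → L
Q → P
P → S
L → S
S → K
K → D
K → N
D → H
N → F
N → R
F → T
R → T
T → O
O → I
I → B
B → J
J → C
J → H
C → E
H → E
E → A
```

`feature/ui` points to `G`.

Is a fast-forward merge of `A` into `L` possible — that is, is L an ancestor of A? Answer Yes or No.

A fast-forward from L to A is possible iff L is an ancestor of A.
Ancestors of A: {A}.
L is not among them, so fast-forward is not possible.

No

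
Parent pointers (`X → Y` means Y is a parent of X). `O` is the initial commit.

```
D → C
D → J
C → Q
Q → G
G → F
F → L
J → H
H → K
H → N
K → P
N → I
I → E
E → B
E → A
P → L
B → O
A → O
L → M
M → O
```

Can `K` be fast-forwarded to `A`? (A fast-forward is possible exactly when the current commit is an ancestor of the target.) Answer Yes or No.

No

A fast-forward from K to A is possible iff K is an ancestor of A.
Ancestors of A: {A, O}.
K is not among them, so fast-forward is not possible.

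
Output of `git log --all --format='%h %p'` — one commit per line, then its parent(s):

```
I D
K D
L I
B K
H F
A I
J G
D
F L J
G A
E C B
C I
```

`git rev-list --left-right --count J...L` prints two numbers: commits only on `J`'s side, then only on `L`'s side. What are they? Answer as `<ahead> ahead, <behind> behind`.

Reachable from J: {A, D, G, I, J}.
Reachable from L: {D, I, L}.
Only in J's history (ahead): {A, G, J} — 3.
Only in L's history (behind): {L} — 1.

3 ahead, 1 behind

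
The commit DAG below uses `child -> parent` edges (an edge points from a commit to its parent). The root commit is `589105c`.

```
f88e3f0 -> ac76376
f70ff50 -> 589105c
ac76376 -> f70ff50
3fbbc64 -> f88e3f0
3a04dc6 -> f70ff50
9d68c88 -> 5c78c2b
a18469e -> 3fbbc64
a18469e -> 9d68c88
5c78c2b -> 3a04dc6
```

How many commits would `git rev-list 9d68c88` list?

5

Walking parent pointers from 9d68c88: reachable set = {3a04dc6, 589105c, 5c78c2b, 9d68c88, f70ff50}.
That is 5 commits.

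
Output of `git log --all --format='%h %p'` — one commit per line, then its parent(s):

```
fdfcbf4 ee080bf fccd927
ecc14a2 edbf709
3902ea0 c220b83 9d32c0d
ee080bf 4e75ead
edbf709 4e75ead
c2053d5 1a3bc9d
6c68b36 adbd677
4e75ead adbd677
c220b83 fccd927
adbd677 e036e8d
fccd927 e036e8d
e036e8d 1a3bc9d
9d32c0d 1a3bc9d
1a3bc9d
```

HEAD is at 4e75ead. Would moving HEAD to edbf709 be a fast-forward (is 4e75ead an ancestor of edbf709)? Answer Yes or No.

Yes

A fast-forward from 4e75ead to edbf709 is possible iff 4e75ead is an ancestor of edbf709.
Ancestors of edbf709: {1a3bc9d, 4e75ead, adbd677, e036e8d, edbf709}.
4e75ead is among them, so fast-forward is possible.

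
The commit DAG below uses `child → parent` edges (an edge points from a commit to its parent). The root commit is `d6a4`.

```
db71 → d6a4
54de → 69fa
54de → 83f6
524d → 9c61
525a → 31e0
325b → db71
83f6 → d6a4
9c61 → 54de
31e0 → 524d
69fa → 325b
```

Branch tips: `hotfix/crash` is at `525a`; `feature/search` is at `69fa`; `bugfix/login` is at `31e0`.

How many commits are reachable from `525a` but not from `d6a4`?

9

Reachable from 525a: {31e0, 325b, 524d, 525a, 54de, 69fa, 83f6, 9c61, d6a4, db71}.
Reachable from d6a4: {d6a4}.
In 525a's history but not d6a4's: {31e0, 325b, 524d, 525a, 54de, 69fa, 83f6, 9c61, db71} — 9 commits.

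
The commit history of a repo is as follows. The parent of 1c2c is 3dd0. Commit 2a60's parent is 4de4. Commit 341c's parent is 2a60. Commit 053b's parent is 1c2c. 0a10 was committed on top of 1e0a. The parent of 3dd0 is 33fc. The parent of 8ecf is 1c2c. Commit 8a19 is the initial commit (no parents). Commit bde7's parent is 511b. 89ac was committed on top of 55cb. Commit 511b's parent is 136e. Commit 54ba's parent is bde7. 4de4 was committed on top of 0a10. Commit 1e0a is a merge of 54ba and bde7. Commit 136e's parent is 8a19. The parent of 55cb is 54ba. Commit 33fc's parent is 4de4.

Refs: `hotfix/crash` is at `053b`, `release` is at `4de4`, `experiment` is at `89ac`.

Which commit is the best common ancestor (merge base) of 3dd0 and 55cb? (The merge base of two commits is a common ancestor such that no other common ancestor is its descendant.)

Ancestors of 3dd0: {0a10, 136e, 1e0a, 33fc, 3dd0, 4de4, 511b, 54ba, 8a19, bde7}.
Ancestors of 55cb: {136e, 511b, 54ba, 55cb, 8a19, bde7}.
Common ancestors: {136e, 511b, 54ba, 8a19, bde7}.
Among these, 54ba is not an ancestor of any other common ancestor — it is the merge base.

54ba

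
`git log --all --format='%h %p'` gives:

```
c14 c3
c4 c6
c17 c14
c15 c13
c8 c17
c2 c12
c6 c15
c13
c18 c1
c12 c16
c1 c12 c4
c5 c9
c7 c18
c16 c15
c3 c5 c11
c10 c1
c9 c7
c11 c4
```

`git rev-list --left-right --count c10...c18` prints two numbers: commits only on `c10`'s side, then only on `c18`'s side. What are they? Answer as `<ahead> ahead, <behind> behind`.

Reachable from c10: {c1, c10, c12, c13, c15, c16, c4, c6}.
Reachable from c18: {c1, c12, c13, c15, c16, c18, c4, c6}.
Only in c10's history (ahead): {c10} — 1.
Only in c18's history (behind): {c18} — 1.

1 ahead, 1 behind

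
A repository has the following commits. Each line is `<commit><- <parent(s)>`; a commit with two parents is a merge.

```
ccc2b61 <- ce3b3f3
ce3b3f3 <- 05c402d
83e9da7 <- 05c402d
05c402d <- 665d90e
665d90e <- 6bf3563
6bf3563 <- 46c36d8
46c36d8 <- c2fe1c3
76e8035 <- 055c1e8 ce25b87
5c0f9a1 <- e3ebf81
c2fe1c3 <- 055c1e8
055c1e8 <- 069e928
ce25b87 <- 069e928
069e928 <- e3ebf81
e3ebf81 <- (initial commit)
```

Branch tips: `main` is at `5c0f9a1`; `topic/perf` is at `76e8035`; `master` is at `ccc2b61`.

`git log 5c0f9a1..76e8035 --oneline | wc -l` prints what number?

Reachable from 76e8035: {055c1e8, 069e928, 76e8035, ce25b87, e3ebf81}.
Reachable from 5c0f9a1: {5c0f9a1, e3ebf81}.
In 76e8035's history but not 5c0f9a1's: {055c1e8, 069e928, 76e8035, ce25b87} — 4 commits.

4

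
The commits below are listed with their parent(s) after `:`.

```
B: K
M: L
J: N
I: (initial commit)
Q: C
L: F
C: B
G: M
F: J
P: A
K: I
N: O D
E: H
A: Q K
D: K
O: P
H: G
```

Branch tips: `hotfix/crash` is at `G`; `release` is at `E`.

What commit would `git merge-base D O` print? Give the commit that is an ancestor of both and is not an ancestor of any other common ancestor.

Ancestors of D: {D, I, K}.
Ancestors of O: {A, B, C, I, K, O, P, Q}.
Common ancestors: {I, K}.
Among these, K is not an ancestor of any other common ancestor — it is the merge base.

K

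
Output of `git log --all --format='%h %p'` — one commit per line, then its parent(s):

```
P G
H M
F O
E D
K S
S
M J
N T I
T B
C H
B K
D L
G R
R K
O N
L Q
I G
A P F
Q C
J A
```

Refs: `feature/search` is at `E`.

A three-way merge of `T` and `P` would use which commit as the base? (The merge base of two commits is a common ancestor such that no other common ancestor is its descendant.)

Ancestors of T: {B, K, S, T}.
Ancestors of P: {G, K, P, R, S}.
Common ancestors: {K, S}.
Among these, K is not an ancestor of any other common ancestor — it is the merge base.

K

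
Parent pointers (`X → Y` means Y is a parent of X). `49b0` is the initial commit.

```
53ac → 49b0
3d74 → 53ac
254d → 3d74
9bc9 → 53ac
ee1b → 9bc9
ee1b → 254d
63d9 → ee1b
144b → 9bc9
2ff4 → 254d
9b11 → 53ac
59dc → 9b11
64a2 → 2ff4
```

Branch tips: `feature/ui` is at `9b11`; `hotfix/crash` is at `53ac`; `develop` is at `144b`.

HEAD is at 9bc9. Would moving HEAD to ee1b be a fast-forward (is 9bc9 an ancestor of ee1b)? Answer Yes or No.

A fast-forward from 9bc9 to ee1b is possible iff 9bc9 is an ancestor of ee1b.
Ancestors of ee1b: {254d, 3d74, 49b0, 53ac, 9bc9, ee1b}.
9bc9 is among them, so fast-forward is possible.

Yes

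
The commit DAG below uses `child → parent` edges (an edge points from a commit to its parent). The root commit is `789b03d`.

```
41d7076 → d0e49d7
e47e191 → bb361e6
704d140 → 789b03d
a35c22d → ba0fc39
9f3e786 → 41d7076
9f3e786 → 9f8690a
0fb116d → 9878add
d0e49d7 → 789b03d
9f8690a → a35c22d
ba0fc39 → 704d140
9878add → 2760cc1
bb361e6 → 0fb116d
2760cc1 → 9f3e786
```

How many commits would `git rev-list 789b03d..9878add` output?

9

Reachable from 9878add: {2760cc1, 41d7076, 704d140, 789b03d, 9878add, 9f3e786, 9f8690a, a35c22d, ba0fc39, d0e49d7}.
Reachable from 789b03d: {789b03d}.
In 9878add's history but not 789b03d's: {2760cc1, 41d7076, 704d140, 9878add, 9f3e786, 9f8690a, a35c22d, ba0fc39, d0e49d7} — 9 commits.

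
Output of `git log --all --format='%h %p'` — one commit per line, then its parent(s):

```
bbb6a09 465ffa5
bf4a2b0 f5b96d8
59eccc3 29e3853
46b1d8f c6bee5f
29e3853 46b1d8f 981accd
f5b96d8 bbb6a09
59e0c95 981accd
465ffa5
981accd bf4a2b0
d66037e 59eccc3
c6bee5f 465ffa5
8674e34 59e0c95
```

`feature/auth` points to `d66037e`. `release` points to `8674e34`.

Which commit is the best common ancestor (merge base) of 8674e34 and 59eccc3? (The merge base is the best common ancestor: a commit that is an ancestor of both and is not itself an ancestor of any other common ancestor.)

Ancestors of 8674e34: {465ffa5, 59e0c95, 8674e34, 981accd, bbb6a09, bf4a2b0, f5b96d8}.
Ancestors of 59eccc3: {29e3853, 465ffa5, 46b1d8f, 59eccc3, 981accd, bbb6a09, bf4a2b0, c6bee5f, f5b96d8}.
Common ancestors: {465ffa5, 981accd, bbb6a09, bf4a2b0, f5b96d8}.
Among these, 981accd is not an ancestor of any other common ancestor — it is the merge base.

981accd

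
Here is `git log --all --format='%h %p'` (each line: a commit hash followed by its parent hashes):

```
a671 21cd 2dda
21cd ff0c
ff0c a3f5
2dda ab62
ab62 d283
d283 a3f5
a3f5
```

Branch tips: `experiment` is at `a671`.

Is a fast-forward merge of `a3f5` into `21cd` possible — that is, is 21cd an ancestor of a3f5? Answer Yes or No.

A fast-forward from 21cd to a3f5 is possible iff 21cd is an ancestor of a3f5.
Ancestors of a3f5: {a3f5}.
21cd is not among them, so fast-forward is not possible.

No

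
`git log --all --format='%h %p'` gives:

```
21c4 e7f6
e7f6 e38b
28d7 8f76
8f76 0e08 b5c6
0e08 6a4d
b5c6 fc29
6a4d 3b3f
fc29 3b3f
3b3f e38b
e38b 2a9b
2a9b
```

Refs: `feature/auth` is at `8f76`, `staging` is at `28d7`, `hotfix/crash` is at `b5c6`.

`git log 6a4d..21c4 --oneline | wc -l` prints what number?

2

Reachable from 21c4: {21c4, 2a9b, e38b, e7f6}.
Reachable from 6a4d: {2a9b, 3b3f, 6a4d, e38b}.
In 21c4's history but not 6a4d's: {21c4, e7f6} — 2 commits.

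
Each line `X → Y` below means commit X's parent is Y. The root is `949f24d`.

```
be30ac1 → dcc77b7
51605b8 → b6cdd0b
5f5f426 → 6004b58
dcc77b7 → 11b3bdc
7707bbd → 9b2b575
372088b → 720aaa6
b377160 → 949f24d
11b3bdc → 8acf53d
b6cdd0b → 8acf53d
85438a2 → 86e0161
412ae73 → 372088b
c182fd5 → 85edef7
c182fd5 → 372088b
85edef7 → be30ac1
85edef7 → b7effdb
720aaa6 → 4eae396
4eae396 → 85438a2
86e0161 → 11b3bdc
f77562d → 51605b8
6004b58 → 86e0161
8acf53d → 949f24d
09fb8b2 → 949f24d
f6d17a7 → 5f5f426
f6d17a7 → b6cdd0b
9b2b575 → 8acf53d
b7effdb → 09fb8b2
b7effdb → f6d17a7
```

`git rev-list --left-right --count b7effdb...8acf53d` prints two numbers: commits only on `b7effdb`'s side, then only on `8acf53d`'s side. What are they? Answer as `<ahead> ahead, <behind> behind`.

8 ahead, 0 behind

Reachable from b7effdb: {09fb8b2, 11b3bdc, 5f5f426, 6004b58, 86e0161, 8acf53d, 949f24d, b6cdd0b, b7effdb, f6d17a7}.
Reachable from 8acf53d: {8acf53d, 949f24d}.
Only in b7effdb's history (ahead): {09fb8b2, 11b3bdc, 5f5f426, 6004b58, 86e0161, b6cdd0b, b7effdb, f6d17a7} — 8.
Only in 8acf53d's history (behind): {} — 0.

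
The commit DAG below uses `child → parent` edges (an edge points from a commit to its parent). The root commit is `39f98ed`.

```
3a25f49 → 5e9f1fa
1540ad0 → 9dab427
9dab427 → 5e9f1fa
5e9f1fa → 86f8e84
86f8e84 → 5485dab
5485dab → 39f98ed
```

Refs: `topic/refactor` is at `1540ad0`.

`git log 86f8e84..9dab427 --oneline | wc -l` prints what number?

2

Reachable from 9dab427: {39f98ed, 5485dab, 5e9f1fa, 86f8e84, 9dab427}.
Reachable from 86f8e84: {39f98ed, 5485dab, 86f8e84}.
In 9dab427's history but not 86f8e84's: {5e9f1fa, 9dab427} — 2 commits.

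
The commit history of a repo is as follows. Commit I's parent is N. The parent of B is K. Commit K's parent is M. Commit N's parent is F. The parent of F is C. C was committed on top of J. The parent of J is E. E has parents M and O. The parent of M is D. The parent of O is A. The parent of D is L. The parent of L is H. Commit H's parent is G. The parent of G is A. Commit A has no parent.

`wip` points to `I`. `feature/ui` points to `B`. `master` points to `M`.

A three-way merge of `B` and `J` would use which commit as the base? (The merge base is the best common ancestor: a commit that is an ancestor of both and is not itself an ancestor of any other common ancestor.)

Ancestors of B: {A, B, D, G, H, K, L, M}.
Ancestors of J: {A, D, E, G, H, J, L, M, O}.
Common ancestors: {A, D, G, H, L, M}.
Among these, M is not an ancestor of any other common ancestor — it is the merge base.

M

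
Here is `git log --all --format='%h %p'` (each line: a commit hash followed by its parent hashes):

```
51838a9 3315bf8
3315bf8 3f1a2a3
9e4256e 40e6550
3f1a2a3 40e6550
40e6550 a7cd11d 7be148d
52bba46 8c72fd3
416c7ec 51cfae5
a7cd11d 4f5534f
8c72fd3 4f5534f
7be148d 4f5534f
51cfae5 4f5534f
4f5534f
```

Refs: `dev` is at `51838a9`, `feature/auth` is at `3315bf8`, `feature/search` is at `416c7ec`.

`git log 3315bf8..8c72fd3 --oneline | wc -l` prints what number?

Reachable from 8c72fd3: {4f5534f, 8c72fd3}.
Reachable from 3315bf8: {3315bf8, 3f1a2a3, 40e6550, 4f5534f, 7be148d, a7cd11d}.
In 8c72fd3's history but not 3315bf8's: {8c72fd3} — 1 commit.

1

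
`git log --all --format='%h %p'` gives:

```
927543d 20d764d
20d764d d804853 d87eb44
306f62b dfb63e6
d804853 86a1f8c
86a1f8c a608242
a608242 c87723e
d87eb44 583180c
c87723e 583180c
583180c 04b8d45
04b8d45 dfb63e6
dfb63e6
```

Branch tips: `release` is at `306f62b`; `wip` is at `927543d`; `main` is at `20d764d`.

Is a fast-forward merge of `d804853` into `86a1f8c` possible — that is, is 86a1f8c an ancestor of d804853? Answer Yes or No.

Yes

A fast-forward from 86a1f8c to d804853 is possible iff 86a1f8c is an ancestor of d804853.
Ancestors of d804853: {04b8d45, 583180c, 86a1f8c, a608242, c87723e, d804853, dfb63e6}.
86a1f8c is among them, so fast-forward is possible.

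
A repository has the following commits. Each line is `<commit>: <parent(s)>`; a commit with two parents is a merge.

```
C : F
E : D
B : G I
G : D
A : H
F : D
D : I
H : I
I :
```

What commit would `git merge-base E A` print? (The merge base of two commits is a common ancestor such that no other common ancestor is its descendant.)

I

Ancestors of E: {D, E, I}.
Ancestors of A: {A, H, I}.
Common ancestors: {I}.
The only common ancestor is I, so it is the merge base.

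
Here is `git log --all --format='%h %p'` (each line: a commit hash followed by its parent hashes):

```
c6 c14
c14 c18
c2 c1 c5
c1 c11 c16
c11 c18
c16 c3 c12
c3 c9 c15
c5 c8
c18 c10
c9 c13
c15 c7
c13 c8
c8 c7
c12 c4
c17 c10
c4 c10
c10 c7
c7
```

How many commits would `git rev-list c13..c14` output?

3

Reachable from c14: {c10, c14, c18, c7}.
Reachable from c13: {c13, c7, c8}.
In c14's history but not c13's: {c10, c14, c18} — 3 commits.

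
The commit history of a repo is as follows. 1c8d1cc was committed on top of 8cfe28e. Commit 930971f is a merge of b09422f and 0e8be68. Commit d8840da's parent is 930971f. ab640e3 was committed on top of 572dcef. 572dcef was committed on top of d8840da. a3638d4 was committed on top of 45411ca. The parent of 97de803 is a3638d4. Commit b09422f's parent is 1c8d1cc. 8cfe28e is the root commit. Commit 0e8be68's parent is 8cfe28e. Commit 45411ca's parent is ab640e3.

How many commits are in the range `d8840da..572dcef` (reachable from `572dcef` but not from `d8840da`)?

1

Reachable from 572dcef: {0e8be68, 1c8d1cc, 572dcef, 8cfe28e, 930971f, b09422f, d8840da}.
Reachable from d8840da: {0e8be68, 1c8d1cc, 8cfe28e, 930971f, b09422f, d8840da}.
In 572dcef's history but not d8840da's: {572dcef} — 1 commit.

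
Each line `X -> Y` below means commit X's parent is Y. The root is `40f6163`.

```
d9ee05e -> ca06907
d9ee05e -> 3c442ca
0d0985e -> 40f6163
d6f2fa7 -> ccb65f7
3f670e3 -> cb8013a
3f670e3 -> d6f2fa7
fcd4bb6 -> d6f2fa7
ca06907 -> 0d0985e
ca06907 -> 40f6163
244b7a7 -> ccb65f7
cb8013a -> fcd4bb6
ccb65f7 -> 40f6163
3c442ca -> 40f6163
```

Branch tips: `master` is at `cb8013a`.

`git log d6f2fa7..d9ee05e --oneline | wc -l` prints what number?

Reachable from d9ee05e: {0d0985e, 3c442ca, 40f6163, ca06907, d9ee05e}.
Reachable from d6f2fa7: {40f6163, ccb65f7, d6f2fa7}.
In d9ee05e's history but not d6f2fa7's: {0d0985e, 3c442ca, ca06907, d9ee05e} — 4 commits.

4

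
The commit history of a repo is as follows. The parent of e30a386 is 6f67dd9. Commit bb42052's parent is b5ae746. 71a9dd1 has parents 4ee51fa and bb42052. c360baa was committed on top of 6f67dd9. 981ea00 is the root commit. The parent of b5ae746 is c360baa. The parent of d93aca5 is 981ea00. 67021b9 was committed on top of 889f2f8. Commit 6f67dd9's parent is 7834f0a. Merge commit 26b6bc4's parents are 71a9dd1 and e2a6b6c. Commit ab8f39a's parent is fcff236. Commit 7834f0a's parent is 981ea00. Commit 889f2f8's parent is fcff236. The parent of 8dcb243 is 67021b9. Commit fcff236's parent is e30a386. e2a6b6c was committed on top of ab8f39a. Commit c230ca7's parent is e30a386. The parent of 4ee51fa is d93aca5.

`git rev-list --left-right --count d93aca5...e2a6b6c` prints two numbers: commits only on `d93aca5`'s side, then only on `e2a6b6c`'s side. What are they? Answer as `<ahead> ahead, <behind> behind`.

1 ahead, 6 behind

Reachable from d93aca5: {981ea00, d93aca5}.
Reachable from e2a6b6c: {6f67dd9, 7834f0a, 981ea00, ab8f39a, e2a6b6c, e30a386, fcff236}.
Only in d93aca5's history (ahead): {d93aca5} — 1.
Only in e2a6b6c's history (behind): {6f67dd9, 7834f0a, ab8f39a, e2a6b6c, e30a386, fcff236} — 6.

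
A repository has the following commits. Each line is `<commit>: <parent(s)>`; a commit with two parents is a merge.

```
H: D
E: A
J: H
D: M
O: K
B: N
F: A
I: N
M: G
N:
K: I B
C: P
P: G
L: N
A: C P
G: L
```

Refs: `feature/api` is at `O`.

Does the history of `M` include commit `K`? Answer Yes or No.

Ancestors of M: {G, L, M, N}.
K is not in that set, so it is not an ancestor of M.

No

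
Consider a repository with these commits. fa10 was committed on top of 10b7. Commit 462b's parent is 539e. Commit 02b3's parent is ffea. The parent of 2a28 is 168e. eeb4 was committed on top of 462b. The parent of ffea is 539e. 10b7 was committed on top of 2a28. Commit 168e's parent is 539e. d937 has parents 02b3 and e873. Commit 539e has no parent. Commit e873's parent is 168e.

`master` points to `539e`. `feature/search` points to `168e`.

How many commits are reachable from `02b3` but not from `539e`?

2

Reachable from 02b3: {02b3, 539e, ffea}.
Reachable from 539e: {539e}.
In 02b3's history but not 539e's: {02b3, ffea} — 2 commits.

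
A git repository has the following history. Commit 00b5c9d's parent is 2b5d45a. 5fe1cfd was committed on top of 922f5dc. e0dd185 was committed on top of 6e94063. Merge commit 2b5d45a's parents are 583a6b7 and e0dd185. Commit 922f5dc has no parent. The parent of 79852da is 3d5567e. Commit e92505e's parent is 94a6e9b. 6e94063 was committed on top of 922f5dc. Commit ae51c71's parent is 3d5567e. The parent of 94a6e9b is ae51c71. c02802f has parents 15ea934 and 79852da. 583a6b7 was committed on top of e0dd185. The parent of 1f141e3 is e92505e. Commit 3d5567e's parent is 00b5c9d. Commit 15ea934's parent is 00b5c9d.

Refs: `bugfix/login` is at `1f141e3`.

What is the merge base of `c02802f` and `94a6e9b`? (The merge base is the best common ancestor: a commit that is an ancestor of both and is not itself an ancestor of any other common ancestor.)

Ancestors of c02802f: {00b5c9d, 15ea934, 2b5d45a, 3d5567e, 583a6b7, 6e94063, 79852da, 922f5dc, c02802f, e0dd185}.
Ancestors of 94a6e9b: {00b5c9d, 2b5d45a, 3d5567e, 583a6b7, 6e94063, 922f5dc, 94a6e9b, ae51c71, e0dd185}.
Common ancestors: {00b5c9d, 2b5d45a, 3d5567e, 583a6b7, 6e94063, 922f5dc, e0dd185}.
Among these, 3d5567e is not an ancestor of any other common ancestor — it is the merge base.

3d5567e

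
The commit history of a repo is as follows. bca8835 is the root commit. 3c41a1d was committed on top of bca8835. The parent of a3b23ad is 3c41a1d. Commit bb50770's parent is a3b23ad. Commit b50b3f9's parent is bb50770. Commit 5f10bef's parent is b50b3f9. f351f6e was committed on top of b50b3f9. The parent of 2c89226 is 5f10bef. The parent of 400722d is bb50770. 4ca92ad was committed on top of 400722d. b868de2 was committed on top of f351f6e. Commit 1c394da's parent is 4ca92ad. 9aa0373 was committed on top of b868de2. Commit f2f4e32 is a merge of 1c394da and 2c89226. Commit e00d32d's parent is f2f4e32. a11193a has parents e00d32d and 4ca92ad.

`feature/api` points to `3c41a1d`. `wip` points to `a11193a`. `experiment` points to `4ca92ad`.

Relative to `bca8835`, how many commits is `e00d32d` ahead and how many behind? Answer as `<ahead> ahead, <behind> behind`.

Reachable from e00d32d: {1c394da, 2c89226, 3c41a1d, 400722d, 4ca92ad, 5f10bef, a3b23ad, b50b3f9, bb50770, bca8835, e00d32d, f2f4e32}.
Reachable from bca8835: {bca8835}.
Only in e00d32d's history (ahead): {1c394da, 2c89226, 3c41a1d, 400722d, 4ca92ad, 5f10bef, a3b23ad, b50b3f9, bb50770, e00d32d, f2f4e32} — 11.
Only in bca8835's history (behind): {} — 0.

11 ahead, 0 behind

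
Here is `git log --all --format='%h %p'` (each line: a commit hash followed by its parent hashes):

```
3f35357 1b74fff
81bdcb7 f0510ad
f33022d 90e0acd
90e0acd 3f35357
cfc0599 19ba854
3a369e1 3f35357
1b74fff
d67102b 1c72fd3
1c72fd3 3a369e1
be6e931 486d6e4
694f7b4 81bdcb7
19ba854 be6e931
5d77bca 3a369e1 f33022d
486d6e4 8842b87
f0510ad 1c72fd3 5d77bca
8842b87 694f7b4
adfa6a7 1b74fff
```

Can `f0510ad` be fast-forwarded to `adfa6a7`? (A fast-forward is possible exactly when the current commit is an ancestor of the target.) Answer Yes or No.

No

A fast-forward from f0510ad to adfa6a7 is possible iff f0510ad is an ancestor of adfa6a7.
Ancestors of adfa6a7: {1b74fff, adfa6a7}.
f0510ad is not among them, so fast-forward is not possible.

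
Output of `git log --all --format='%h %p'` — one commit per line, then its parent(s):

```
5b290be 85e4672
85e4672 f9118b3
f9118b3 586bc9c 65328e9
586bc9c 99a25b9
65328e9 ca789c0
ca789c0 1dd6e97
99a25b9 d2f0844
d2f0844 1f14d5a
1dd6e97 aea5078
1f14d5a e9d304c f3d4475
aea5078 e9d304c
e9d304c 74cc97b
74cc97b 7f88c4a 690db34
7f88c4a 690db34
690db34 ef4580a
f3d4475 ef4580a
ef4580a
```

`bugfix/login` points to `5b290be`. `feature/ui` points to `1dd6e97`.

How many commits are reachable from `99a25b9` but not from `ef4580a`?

Reachable from 99a25b9: {1f14d5a, 690db34, 74cc97b, 7f88c4a, 99a25b9, d2f0844, e9d304c, ef4580a, f3d4475}.
Reachable from ef4580a: {ef4580a}.
In 99a25b9's history but not ef4580a's: {1f14d5a, 690db34, 74cc97b, 7f88c4a, 99a25b9, d2f0844, e9d304c, f3d4475} — 8 commits.

8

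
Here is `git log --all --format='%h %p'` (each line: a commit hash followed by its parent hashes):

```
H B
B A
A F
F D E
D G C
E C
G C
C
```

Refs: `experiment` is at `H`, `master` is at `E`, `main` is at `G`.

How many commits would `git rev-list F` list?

Walking parent pointers from F: reachable set = {C, D, E, F, G}.
That is 5 commits.

5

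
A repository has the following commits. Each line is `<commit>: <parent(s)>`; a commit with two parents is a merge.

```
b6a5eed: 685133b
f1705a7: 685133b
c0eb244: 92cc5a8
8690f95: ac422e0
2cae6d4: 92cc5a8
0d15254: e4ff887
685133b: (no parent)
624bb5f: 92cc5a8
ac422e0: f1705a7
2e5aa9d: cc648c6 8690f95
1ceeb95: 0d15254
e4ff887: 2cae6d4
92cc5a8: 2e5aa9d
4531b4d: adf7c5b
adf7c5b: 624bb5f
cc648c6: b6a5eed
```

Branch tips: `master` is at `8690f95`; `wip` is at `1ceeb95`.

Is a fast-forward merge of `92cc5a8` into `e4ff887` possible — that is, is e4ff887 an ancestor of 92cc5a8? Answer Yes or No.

A fast-forward from e4ff887 to 92cc5a8 is possible iff e4ff887 is an ancestor of 92cc5a8.
Ancestors of 92cc5a8: {2e5aa9d, 685133b, 8690f95, 92cc5a8, ac422e0, b6a5eed, cc648c6, f1705a7}.
e4ff887 is not among them, so fast-forward is not possible.

No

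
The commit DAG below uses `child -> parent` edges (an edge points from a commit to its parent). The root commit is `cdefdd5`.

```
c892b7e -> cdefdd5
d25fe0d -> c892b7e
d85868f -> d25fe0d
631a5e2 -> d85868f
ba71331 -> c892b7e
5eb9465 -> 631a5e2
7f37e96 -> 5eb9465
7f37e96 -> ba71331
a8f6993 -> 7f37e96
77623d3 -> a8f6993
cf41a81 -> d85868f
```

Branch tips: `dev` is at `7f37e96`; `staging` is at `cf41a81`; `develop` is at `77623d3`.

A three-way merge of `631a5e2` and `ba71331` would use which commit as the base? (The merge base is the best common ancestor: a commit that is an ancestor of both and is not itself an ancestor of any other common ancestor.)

c892b7e

Ancestors of 631a5e2: {631a5e2, c892b7e, cdefdd5, d25fe0d, d85868f}.
Ancestors of ba71331: {ba71331, c892b7e, cdefdd5}.
Common ancestors: {c892b7e, cdefdd5}.
Among these, c892b7e is not an ancestor of any other common ancestor — it is the merge base.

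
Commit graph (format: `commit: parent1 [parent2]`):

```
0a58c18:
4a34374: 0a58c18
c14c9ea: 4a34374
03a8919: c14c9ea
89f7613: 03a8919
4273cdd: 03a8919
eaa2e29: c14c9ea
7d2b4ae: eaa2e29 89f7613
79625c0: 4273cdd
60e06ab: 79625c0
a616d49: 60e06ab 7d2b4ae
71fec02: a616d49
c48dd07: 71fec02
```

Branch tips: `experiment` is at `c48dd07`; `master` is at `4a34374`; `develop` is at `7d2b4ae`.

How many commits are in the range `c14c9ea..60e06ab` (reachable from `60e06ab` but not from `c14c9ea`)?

Reachable from 60e06ab: {03a8919, 0a58c18, 4273cdd, 4a34374, 60e06ab, 79625c0, c14c9ea}.
Reachable from c14c9ea: {0a58c18, 4a34374, c14c9ea}.
In 60e06ab's history but not c14c9ea's: {03a8919, 4273cdd, 60e06ab, 79625c0} — 4 commits.

4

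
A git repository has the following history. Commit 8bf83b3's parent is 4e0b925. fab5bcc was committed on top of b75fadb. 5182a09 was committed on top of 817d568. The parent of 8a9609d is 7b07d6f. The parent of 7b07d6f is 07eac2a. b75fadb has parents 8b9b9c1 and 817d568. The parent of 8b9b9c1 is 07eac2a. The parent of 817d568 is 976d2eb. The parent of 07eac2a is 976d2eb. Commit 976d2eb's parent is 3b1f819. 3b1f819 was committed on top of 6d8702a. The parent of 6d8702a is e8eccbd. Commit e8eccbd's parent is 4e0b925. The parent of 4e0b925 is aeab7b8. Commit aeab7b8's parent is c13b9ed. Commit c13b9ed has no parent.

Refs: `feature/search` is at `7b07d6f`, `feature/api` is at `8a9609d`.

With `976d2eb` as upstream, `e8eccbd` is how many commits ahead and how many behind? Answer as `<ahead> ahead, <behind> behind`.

Reachable from e8eccbd: {4e0b925, aeab7b8, c13b9ed, e8eccbd}.
Reachable from 976d2eb: {3b1f819, 4e0b925, 6d8702a, 976d2eb, aeab7b8, c13b9ed, e8eccbd}.
Only in e8eccbd's history (ahead): {} — 0.
Only in 976d2eb's history (behind): {3b1f819, 6d8702a, 976d2eb} — 3.

0 ahead, 3 behind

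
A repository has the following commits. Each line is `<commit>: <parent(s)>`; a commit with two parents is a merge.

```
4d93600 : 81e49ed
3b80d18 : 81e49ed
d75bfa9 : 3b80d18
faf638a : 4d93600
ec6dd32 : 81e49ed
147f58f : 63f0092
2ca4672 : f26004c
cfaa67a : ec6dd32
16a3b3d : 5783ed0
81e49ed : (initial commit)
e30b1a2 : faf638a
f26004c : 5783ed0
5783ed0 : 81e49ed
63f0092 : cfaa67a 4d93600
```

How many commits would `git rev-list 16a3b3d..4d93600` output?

1

Reachable from 4d93600: {4d93600, 81e49ed}.
Reachable from 16a3b3d: {16a3b3d, 5783ed0, 81e49ed}.
In 4d93600's history but not 16a3b3d's: {4d93600} — 1 commit.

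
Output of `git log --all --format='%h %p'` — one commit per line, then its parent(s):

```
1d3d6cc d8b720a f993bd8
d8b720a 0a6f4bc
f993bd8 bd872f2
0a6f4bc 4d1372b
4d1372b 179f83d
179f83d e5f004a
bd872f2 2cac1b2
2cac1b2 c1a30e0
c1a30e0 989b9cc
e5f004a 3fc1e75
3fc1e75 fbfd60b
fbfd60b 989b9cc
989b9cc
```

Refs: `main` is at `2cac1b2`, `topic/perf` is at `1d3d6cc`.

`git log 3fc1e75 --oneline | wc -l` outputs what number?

3

Walking parent pointers from 3fc1e75: reachable set = {3fc1e75, 989b9cc, fbfd60b}.
That is 3 commits.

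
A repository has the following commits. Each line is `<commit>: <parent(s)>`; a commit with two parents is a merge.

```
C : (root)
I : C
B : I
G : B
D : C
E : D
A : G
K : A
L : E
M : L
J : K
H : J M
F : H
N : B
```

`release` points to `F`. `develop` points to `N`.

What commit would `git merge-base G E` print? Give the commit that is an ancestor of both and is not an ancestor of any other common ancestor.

Ancestors of G: {B, C, G, I}.
Ancestors of E: {C, D, E}.
Common ancestors: {C}.
The only common ancestor is C, so it is the merge base.

C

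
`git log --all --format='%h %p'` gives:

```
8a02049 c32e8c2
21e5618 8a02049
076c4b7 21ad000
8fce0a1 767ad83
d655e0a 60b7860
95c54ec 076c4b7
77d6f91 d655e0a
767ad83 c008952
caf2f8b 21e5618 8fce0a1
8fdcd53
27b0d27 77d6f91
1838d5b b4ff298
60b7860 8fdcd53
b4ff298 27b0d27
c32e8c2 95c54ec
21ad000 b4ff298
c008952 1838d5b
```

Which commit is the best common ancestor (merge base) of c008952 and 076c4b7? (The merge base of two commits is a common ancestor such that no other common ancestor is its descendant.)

b4ff298

Ancestors of c008952: {1838d5b, 27b0d27, 60b7860, 77d6f91, 8fdcd53, b4ff298, c008952, d655e0a}.
Ancestors of 076c4b7: {076c4b7, 21ad000, 27b0d27, 60b7860, 77d6f91, 8fdcd53, b4ff298, d655e0a}.
Common ancestors: {27b0d27, 60b7860, 77d6f91, 8fdcd53, b4ff298, d655e0a}.
Among these, b4ff298 is not an ancestor of any other common ancestor — it is the merge base.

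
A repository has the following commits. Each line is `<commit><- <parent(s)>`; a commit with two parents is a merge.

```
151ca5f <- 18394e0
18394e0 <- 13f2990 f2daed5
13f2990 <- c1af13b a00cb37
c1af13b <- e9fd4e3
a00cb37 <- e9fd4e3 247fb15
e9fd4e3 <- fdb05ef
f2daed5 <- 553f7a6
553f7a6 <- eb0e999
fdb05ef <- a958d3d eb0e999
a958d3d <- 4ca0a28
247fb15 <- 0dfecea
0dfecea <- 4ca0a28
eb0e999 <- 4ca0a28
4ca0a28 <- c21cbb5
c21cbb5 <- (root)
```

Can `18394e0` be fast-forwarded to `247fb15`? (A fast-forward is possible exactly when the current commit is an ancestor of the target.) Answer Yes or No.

A fast-forward from 18394e0 to 247fb15 is possible iff 18394e0 is an ancestor of 247fb15.
Ancestors of 247fb15: {0dfecea, 247fb15, 4ca0a28, c21cbb5}.
18394e0 is not among them, so fast-forward is not possible.

No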